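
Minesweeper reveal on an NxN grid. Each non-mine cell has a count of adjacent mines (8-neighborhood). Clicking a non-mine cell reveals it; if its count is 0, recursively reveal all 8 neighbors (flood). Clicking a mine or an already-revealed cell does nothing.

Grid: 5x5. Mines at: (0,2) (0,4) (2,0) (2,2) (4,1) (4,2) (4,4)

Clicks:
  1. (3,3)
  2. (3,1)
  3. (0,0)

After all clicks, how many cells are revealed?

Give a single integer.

Click 1 (3,3) count=3: revealed 1 new [(3,3)] -> total=1
Click 2 (3,1) count=4: revealed 1 new [(3,1)] -> total=2
Click 3 (0,0) count=0: revealed 4 new [(0,0) (0,1) (1,0) (1,1)] -> total=6

Answer: 6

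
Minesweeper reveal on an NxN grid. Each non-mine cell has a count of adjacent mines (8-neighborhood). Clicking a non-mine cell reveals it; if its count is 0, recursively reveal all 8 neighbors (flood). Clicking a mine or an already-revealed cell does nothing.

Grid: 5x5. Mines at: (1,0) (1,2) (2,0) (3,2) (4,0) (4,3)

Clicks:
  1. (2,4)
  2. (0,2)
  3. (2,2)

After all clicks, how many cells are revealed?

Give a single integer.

Answer: 10

Derivation:
Click 1 (2,4) count=0: revealed 8 new [(0,3) (0,4) (1,3) (1,4) (2,3) (2,4) (3,3) (3,4)] -> total=8
Click 2 (0,2) count=1: revealed 1 new [(0,2)] -> total=9
Click 3 (2,2) count=2: revealed 1 new [(2,2)] -> total=10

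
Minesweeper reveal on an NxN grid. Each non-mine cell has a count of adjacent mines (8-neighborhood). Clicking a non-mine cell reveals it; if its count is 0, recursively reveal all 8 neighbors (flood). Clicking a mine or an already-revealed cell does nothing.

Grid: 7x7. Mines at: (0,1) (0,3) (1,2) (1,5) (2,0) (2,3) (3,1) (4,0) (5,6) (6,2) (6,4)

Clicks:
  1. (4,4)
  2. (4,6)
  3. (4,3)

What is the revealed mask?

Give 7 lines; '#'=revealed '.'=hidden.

Click 1 (4,4) count=0: revealed 17 new [(2,4) (2,5) (2,6) (3,2) (3,3) (3,4) (3,5) (3,6) (4,2) (4,3) (4,4) (4,5) (4,6) (5,2) (5,3) (5,4) (5,5)] -> total=17
Click 2 (4,6) count=1: revealed 0 new [(none)] -> total=17
Click 3 (4,3) count=0: revealed 0 new [(none)] -> total=17

Answer: .......
.......
....###
..#####
..#####
..####.
.......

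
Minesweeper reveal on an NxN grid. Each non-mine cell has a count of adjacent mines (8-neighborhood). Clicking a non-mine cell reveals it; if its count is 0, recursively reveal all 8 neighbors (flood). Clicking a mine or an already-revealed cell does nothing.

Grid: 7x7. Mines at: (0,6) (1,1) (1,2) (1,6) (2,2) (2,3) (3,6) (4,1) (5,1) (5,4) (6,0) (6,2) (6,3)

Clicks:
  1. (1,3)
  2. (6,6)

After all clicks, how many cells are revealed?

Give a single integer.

Answer: 7

Derivation:
Click 1 (1,3) count=3: revealed 1 new [(1,3)] -> total=1
Click 2 (6,6) count=0: revealed 6 new [(4,5) (4,6) (5,5) (5,6) (6,5) (6,6)] -> total=7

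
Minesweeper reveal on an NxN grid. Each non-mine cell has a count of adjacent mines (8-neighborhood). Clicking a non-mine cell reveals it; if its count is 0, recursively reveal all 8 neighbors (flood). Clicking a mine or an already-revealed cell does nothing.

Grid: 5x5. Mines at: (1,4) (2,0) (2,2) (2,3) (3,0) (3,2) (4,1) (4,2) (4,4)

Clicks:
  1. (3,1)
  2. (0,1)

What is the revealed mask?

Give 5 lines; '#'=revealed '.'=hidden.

Click 1 (3,1) count=6: revealed 1 new [(3,1)] -> total=1
Click 2 (0,1) count=0: revealed 8 new [(0,0) (0,1) (0,2) (0,3) (1,0) (1,1) (1,2) (1,3)] -> total=9

Answer: ####.
####.
.....
.#...
.....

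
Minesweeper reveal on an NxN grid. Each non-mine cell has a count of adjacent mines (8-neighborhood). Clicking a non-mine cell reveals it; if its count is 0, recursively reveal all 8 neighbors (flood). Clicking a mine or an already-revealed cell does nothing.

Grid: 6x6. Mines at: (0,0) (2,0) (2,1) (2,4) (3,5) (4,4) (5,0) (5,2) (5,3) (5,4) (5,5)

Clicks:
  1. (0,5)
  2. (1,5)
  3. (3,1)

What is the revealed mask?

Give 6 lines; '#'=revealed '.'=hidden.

Click 1 (0,5) count=0: revealed 10 new [(0,1) (0,2) (0,3) (0,4) (0,5) (1,1) (1,2) (1,3) (1,4) (1,5)] -> total=10
Click 2 (1,5) count=1: revealed 0 new [(none)] -> total=10
Click 3 (3,1) count=2: revealed 1 new [(3,1)] -> total=11

Answer: .#####
.#####
......
.#....
......
......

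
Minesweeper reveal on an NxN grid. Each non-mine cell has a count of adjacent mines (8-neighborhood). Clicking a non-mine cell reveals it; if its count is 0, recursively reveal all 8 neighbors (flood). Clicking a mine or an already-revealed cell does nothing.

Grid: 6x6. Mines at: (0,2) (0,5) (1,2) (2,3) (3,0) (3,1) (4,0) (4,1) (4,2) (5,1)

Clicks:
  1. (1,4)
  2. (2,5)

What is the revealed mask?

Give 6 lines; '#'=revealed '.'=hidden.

Click 1 (1,4) count=2: revealed 1 new [(1,4)] -> total=1
Click 2 (2,5) count=0: revealed 12 new [(1,5) (2,4) (2,5) (3,3) (3,4) (3,5) (4,3) (4,4) (4,5) (5,3) (5,4) (5,5)] -> total=13

Answer: ......
....##
....##
...###
...###
...###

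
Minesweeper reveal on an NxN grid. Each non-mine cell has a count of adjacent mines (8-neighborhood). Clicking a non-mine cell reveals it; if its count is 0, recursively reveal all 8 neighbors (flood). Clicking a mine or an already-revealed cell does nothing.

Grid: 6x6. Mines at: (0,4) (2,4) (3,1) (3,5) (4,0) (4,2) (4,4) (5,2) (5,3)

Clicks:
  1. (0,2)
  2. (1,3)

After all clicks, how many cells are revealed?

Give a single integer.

Click 1 (0,2) count=0: revealed 12 new [(0,0) (0,1) (0,2) (0,3) (1,0) (1,1) (1,2) (1,3) (2,0) (2,1) (2,2) (2,3)] -> total=12
Click 2 (1,3) count=2: revealed 0 new [(none)] -> total=12

Answer: 12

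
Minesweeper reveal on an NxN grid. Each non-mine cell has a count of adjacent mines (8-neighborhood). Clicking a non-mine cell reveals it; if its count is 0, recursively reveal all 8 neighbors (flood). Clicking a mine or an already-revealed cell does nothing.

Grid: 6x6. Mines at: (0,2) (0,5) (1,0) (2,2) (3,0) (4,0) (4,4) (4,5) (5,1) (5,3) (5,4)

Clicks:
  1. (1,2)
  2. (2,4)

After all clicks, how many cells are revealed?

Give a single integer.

Click 1 (1,2) count=2: revealed 1 new [(1,2)] -> total=1
Click 2 (2,4) count=0: revealed 9 new [(1,3) (1,4) (1,5) (2,3) (2,4) (2,5) (3,3) (3,4) (3,5)] -> total=10

Answer: 10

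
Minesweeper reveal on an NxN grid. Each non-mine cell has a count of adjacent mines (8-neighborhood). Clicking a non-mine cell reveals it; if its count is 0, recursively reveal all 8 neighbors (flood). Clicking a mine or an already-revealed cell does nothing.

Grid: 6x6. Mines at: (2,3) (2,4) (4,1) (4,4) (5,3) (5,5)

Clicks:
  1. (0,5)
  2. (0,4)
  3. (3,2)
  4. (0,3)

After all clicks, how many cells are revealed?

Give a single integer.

Click 1 (0,5) count=0: revealed 18 new [(0,0) (0,1) (0,2) (0,3) (0,4) (0,5) (1,0) (1,1) (1,2) (1,3) (1,4) (1,5) (2,0) (2,1) (2,2) (3,0) (3,1) (3,2)] -> total=18
Click 2 (0,4) count=0: revealed 0 new [(none)] -> total=18
Click 3 (3,2) count=2: revealed 0 new [(none)] -> total=18
Click 4 (0,3) count=0: revealed 0 new [(none)] -> total=18

Answer: 18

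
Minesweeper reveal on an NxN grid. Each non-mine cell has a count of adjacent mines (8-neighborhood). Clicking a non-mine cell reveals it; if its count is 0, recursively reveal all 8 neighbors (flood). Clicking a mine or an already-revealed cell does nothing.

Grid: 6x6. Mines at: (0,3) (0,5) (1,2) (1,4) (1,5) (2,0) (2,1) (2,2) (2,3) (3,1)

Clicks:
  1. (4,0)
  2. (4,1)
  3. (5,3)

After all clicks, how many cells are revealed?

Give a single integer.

Answer: 18

Derivation:
Click 1 (4,0) count=1: revealed 1 new [(4,0)] -> total=1
Click 2 (4,1) count=1: revealed 1 new [(4,1)] -> total=2
Click 3 (5,3) count=0: revealed 16 new [(2,4) (2,5) (3,2) (3,3) (3,4) (3,5) (4,2) (4,3) (4,4) (4,5) (5,0) (5,1) (5,2) (5,3) (5,4) (5,5)] -> total=18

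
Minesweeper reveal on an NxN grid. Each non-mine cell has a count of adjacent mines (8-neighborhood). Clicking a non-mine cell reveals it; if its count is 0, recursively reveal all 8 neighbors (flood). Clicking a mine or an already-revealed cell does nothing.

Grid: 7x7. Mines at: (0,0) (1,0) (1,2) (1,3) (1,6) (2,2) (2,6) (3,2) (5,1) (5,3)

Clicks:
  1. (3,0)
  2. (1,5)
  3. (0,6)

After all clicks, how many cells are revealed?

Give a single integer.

Click 1 (3,0) count=0: revealed 6 new [(2,0) (2,1) (3,0) (3,1) (4,0) (4,1)] -> total=6
Click 2 (1,5) count=2: revealed 1 new [(1,5)] -> total=7
Click 3 (0,6) count=1: revealed 1 new [(0,6)] -> total=8

Answer: 8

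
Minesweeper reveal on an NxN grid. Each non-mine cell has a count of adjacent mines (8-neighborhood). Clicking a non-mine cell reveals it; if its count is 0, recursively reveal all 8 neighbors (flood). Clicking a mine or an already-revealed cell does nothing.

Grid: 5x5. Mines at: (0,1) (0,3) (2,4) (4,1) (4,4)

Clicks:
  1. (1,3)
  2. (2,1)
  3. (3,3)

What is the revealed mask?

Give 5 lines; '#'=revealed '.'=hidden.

Click 1 (1,3) count=2: revealed 1 new [(1,3)] -> total=1
Click 2 (2,1) count=0: revealed 11 new [(1,0) (1,1) (1,2) (2,0) (2,1) (2,2) (2,3) (3,0) (3,1) (3,2) (3,3)] -> total=12
Click 3 (3,3) count=2: revealed 0 new [(none)] -> total=12

Answer: .....
####.
####.
####.
.....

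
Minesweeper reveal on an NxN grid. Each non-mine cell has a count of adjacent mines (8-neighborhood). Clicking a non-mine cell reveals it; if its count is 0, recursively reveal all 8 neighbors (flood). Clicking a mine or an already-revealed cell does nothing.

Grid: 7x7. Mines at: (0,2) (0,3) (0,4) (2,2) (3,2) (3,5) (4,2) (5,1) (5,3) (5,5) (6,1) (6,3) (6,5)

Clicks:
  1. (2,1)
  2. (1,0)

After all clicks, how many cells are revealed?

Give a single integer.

Click 1 (2,1) count=2: revealed 1 new [(2,1)] -> total=1
Click 2 (1,0) count=0: revealed 9 new [(0,0) (0,1) (1,0) (1,1) (2,0) (3,0) (3,1) (4,0) (4,1)] -> total=10

Answer: 10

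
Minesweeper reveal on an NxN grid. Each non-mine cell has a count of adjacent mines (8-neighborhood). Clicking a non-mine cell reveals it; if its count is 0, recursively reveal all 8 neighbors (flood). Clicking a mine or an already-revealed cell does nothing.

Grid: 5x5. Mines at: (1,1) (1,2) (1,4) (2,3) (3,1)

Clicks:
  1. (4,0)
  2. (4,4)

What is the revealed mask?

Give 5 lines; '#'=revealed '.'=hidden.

Answer: .....
.....
.....
..###
#.###

Derivation:
Click 1 (4,0) count=1: revealed 1 new [(4,0)] -> total=1
Click 2 (4,4) count=0: revealed 6 new [(3,2) (3,3) (3,4) (4,2) (4,3) (4,4)] -> total=7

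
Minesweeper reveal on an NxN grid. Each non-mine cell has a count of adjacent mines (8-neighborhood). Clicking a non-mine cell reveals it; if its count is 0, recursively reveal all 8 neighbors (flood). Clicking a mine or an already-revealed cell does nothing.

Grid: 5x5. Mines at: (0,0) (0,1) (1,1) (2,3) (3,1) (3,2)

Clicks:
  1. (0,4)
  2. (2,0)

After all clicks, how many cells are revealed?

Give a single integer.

Answer: 7

Derivation:
Click 1 (0,4) count=0: revealed 6 new [(0,2) (0,3) (0,4) (1,2) (1,3) (1,4)] -> total=6
Click 2 (2,0) count=2: revealed 1 new [(2,0)] -> total=7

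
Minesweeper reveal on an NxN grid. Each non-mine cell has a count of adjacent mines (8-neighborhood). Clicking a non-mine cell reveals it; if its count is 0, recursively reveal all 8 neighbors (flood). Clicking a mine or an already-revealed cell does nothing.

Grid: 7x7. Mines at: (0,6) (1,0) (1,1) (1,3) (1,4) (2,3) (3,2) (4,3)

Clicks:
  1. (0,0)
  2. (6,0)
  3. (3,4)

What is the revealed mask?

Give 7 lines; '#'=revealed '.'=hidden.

Answer: #......
.....##
##..###
##..###
###.###
#######
#######

Derivation:
Click 1 (0,0) count=2: revealed 1 new [(0,0)] -> total=1
Click 2 (6,0) count=0: revealed 32 new [(1,5) (1,6) (2,0) (2,1) (2,4) (2,5) (2,6) (3,0) (3,1) (3,4) (3,5) (3,6) (4,0) (4,1) (4,2) (4,4) (4,5) (4,6) (5,0) (5,1) (5,2) (5,3) (5,4) (5,5) (5,6) (6,0) (6,1) (6,2) (6,3) (6,4) (6,5) (6,6)] -> total=33
Click 3 (3,4) count=2: revealed 0 new [(none)] -> total=33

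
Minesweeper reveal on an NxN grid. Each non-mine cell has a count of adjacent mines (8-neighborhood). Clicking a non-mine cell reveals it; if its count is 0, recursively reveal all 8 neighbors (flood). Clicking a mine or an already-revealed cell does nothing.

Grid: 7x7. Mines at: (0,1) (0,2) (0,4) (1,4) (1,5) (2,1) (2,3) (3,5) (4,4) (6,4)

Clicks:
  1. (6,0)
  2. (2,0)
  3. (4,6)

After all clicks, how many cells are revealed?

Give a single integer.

Answer: 18

Derivation:
Click 1 (6,0) count=0: revealed 16 new [(3,0) (3,1) (3,2) (3,3) (4,0) (4,1) (4,2) (4,3) (5,0) (5,1) (5,2) (5,3) (6,0) (6,1) (6,2) (6,3)] -> total=16
Click 2 (2,0) count=1: revealed 1 new [(2,0)] -> total=17
Click 3 (4,6) count=1: revealed 1 new [(4,6)] -> total=18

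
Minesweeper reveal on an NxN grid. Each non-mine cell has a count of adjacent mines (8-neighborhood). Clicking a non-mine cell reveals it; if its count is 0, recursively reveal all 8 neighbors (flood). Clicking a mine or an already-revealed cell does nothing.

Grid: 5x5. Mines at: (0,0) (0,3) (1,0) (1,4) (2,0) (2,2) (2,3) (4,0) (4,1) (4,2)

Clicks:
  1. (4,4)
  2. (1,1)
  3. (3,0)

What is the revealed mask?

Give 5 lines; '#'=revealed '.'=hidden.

Answer: .....
.#...
.....
#..##
...##

Derivation:
Click 1 (4,4) count=0: revealed 4 new [(3,3) (3,4) (4,3) (4,4)] -> total=4
Click 2 (1,1) count=4: revealed 1 new [(1,1)] -> total=5
Click 3 (3,0) count=3: revealed 1 new [(3,0)] -> total=6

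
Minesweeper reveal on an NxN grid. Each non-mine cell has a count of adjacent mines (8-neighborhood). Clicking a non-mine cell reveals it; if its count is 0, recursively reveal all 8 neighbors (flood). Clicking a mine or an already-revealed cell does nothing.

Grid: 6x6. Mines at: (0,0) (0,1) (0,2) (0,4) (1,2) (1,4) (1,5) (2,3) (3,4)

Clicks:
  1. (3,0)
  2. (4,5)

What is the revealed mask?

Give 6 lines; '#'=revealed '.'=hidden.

Answer: ......
##....
###...
####..
######
######

Derivation:
Click 1 (3,0) count=0: revealed 21 new [(1,0) (1,1) (2,0) (2,1) (2,2) (3,0) (3,1) (3,2) (3,3) (4,0) (4,1) (4,2) (4,3) (4,4) (4,5) (5,0) (5,1) (5,2) (5,3) (5,4) (5,5)] -> total=21
Click 2 (4,5) count=1: revealed 0 new [(none)] -> total=21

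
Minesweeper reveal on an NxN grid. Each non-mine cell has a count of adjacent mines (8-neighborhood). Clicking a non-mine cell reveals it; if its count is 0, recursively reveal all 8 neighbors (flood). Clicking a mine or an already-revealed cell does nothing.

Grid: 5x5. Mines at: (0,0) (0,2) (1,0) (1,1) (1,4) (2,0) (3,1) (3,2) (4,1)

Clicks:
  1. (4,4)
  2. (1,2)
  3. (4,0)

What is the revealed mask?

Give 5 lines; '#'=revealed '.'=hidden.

Click 1 (4,4) count=0: revealed 6 new [(2,3) (2,4) (3,3) (3,4) (4,3) (4,4)] -> total=6
Click 2 (1,2) count=2: revealed 1 new [(1,2)] -> total=7
Click 3 (4,0) count=2: revealed 1 new [(4,0)] -> total=8

Answer: .....
..#..
...##
...##
#..##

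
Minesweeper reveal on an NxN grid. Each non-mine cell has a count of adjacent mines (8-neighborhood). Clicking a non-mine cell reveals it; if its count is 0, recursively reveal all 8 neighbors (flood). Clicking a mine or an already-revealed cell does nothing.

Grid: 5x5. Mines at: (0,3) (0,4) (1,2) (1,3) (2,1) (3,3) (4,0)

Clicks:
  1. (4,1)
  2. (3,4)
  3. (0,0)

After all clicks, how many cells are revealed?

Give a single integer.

Answer: 6

Derivation:
Click 1 (4,1) count=1: revealed 1 new [(4,1)] -> total=1
Click 2 (3,4) count=1: revealed 1 new [(3,4)] -> total=2
Click 3 (0,0) count=0: revealed 4 new [(0,0) (0,1) (1,0) (1,1)] -> total=6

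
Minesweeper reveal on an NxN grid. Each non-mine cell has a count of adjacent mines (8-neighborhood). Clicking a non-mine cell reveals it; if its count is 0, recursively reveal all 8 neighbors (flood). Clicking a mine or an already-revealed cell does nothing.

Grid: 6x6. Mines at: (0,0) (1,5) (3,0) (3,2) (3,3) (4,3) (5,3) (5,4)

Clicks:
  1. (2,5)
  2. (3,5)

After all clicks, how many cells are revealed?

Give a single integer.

Click 1 (2,5) count=1: revealed 1 new [(2,5)] -> total=1
Click 2 (3,5) count=0: revealed 5 new [(2,4) (3,4) (3,5) (4,4) (4,5)] -> total=6

Answer: 6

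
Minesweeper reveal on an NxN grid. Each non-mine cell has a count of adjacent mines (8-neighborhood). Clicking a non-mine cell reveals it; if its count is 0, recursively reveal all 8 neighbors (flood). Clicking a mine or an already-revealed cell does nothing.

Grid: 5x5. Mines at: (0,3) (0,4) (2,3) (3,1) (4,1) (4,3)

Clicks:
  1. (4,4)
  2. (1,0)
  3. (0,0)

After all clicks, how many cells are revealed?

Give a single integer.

Answer: 10

Derivation:
Click 1 (4,4) count=1: revealed 1 new [(4,4)] -> total=1
Click 2 (1,0) count=0: revealed 9 new [(0,0) (0,1) (0,2) (1,0) (1,1) (1,2) (2,0) (2,1) (2,2)] -> total=10
Click 3 (0,0) count=0: revealed 0 new [(none)] -> total=10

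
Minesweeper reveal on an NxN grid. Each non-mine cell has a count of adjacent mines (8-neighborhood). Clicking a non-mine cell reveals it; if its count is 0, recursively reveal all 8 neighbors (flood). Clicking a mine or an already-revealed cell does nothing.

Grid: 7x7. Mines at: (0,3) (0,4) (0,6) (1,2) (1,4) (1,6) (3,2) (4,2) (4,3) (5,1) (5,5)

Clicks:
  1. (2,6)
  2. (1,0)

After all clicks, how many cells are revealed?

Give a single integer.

Click 1 (2,6) count=1: revealed 1 new [(2,6)] -> total=1
Click 2 (1,0) count=0: revealed 10 new [(0,0) (0,1) (1,0) (1,1) (2,0) (2,1) (3,0) (3,1) (4,0) (4,1)] -> total=11

Answer: 11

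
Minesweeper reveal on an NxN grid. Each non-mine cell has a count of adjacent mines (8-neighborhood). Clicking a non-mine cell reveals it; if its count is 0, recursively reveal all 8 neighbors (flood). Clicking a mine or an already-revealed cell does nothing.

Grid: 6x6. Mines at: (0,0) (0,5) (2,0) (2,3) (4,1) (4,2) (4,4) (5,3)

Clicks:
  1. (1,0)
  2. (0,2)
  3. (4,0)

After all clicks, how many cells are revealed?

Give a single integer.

Click 1 (1,0) count=2: revealed 1 new [(1,0)] -> total=1
Click 2 (0,2) count=0: revealed 8 new [(0,1) (0,2) (0,3) (0,4) (1,1) (1,2) (1,3) (1,4)] -> total=9
Click 3 (4,0) count=1: revealed 1 new [(4,0)] -> total=10

Answer: 10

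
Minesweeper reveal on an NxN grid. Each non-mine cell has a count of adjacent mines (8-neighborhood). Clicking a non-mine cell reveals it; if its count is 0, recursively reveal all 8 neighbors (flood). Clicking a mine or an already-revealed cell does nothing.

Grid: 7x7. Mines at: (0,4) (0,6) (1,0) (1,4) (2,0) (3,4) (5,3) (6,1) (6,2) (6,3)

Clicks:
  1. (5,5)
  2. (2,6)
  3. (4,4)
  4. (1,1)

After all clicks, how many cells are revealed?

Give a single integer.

Click 1 (5,5) count=0: revealed 15 new [(1,5) (1,6) (2,5) (2,6) (3,5) (3,6) (4,4) (4,5) (4,6) (5,4) (5,5) (5,6) (6,4) (6,5) (6,6)] -> total=15
Click 2 (2,6) count=0: revealed 0 new [(none)] -> total=15
Click 3 (4,4) count=2: revealed 0 new [(none)] -> total=15
Click 4 (1,1) count=2: revealed 1 new [(1,1)] -> total=16

Answer: 16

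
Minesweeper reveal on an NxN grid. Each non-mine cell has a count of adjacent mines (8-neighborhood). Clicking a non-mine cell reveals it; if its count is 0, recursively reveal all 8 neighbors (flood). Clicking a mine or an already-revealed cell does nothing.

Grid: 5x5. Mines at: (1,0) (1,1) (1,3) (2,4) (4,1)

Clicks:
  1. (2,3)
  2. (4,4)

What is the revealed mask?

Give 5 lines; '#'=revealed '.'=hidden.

Click 1 (2,3) count=2: revealed 1 new [(2,3)] -> total=1
Click 2 (4,4) count=0: revealed 6 new [(3,2) (3,3) (3,4) (4,2) (4,3) (4,4)] -> total=7

Answer: .....
.....
...#.
..###
..###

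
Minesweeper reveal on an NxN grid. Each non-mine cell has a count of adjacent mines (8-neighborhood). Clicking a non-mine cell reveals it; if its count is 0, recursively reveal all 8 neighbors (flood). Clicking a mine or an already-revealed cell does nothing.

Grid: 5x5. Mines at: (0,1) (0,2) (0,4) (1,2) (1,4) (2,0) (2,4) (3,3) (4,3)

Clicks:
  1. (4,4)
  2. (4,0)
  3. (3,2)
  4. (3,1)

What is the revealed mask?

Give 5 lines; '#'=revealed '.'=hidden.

Answer: .....
.....
.....
###..
###.#

Derivation:
Click 1 (4,4) count=2: revealed 1 new [(4,4)] -> total=1
Click 2 (4,0) count=0: revealed 6 new [(3,0) (3,1) (3,2) (4,0) (4,1) (4,2)] -> total=7
Click 3 (3,2) count=2: revealed 0 new [(none)] -> total=7
Click 4 (3,1) count=1: revealed 0 new [(none)] -> total=7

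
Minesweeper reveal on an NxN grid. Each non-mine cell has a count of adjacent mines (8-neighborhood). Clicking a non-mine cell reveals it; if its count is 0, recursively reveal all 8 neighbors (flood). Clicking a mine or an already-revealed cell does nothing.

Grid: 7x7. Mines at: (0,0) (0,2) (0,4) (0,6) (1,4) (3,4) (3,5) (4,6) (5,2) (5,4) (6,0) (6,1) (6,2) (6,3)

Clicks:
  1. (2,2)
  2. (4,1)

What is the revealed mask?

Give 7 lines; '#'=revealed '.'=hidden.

Click 1 (2,2) count=0: revealed 18 new [(1,0) (1,1) (1,2) (1,3) (2,0) (2,1) (2,2) (2,3) (3,0) (3,1) (3,2) (3,3) (4,0) (4,1) (4,2) (4,3) (5,0) (5,1)] -> total=18
Click 2 (4,1) count=1: revealed 0 new [(none)] -> total=18

Answer: .......
####...
####...
####...
####...
##.....
.......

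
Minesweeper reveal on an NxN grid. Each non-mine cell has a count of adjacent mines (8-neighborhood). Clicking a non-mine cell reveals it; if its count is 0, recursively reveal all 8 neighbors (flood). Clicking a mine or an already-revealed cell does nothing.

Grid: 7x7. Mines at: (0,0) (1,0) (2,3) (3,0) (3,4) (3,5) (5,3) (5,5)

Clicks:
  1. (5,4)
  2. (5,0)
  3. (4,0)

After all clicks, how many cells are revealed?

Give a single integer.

Click 1 (5,4) count=2: revealed 1 new [(5,4)] -> total=1
Click 2 (5,0) count=0: revealed 9 new [(4,0) (4,1) (4,2) (5,0) (5,1) (5,2) (6,0) (6,1) (6,2)] -> total=10
Click 3 (4,0) count=1: revealed 0 new [(none)] -> total=10

Answer: 10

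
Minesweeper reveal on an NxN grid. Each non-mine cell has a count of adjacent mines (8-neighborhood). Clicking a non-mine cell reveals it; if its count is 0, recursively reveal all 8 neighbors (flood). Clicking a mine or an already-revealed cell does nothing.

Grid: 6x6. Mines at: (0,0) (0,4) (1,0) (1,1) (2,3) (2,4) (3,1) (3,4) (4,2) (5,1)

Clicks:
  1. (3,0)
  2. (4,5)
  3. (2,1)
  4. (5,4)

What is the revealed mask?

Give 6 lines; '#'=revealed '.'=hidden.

Answer: ......
......
.#....
#.....
...###
...###

Derivation:
Click 1 (3,0) count=1: revealed 1 new [(3,0)] -> total=1
Click 2 (4,5) count=1: revealed 1 new [(4,5)] -> total=2
Click 3 (2,1) count=3: revealed 1 new [(2,1)] -> total=3
Click 4 (5,4) count=0: revealed 5 new [(4,3) (4,4) (5,3) (5,4) (5,5)] -> total=8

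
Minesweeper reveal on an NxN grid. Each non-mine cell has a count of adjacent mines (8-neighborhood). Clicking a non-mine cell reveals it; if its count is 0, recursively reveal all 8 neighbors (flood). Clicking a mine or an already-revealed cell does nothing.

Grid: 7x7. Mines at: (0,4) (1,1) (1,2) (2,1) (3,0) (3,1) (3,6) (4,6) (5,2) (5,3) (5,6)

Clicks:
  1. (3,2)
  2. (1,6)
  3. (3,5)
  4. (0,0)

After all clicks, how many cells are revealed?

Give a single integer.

Answer: 9

Derivation:
Click 1 (3,2) count=2: revealed 1 new [(3,2)] -> total=1
Click 2 (1,6) count=0: revealed 6 new [(0,5) (0,6) (1,5) (1,6) (2,5) (2,6)] -> total=7
Click 3 (3,5) count=2: revealed 1 new [(3,5)] -> total=8
Click 4 (0,0) count=1: revealed 1 new [(0,0)] -> total=9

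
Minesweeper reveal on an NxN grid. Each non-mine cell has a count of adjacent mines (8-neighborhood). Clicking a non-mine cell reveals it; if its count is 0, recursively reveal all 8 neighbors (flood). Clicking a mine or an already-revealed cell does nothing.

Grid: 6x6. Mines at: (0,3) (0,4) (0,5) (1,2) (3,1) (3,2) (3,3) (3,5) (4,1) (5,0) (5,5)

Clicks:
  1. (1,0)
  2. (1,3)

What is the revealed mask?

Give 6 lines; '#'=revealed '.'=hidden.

Click 1 (1,0) count=0: revealed 6 new [(0,0) (0,1) (1,0) (1,1) (2,0) (2,1)] -> total=6
Click 2 (1,3) count=3: revealed 1 new [(1,3)] -> total=7

Answer: ##....
##.#..
##....
......
......
......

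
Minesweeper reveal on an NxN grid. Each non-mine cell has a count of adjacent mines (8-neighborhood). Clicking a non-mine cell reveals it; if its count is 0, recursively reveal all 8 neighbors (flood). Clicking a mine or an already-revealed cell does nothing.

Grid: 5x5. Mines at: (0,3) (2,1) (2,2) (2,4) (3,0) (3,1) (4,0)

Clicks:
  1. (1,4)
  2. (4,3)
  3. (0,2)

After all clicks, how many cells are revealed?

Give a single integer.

Answer: 8

Derivation:
Click 1 (1,4) count=2: revealed 1 new [(1,4)] -> total=1
Click 2 (4,3) count=0: revealed 6 new [(3,2) (3,3) (3,4) (4,2) (4,3) (4,4)] -> total=7
Click 3 (0,2) count=1: revealed 1 new [(0,2)] -> total=8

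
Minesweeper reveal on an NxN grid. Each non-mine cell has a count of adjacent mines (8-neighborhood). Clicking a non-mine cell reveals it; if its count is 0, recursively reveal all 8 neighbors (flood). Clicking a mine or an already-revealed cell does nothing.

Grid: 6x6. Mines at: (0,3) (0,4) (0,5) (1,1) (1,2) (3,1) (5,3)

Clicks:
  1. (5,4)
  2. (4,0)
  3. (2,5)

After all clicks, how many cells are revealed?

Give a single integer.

Click 1 (5,4) count=1: revealed 1 new [(5,4)] -> total=1
Click 2 (4,0) count=1: revealed 1 new [(4,0)] -> total=2
Click 3 (2,5) count=0: revealed 16 new [(1,3) (1,4) (1,5) (2,2) (2,3) (2,4) (2,5) (3,2) (3,3) (3,4) (3,5) (4,2) (4,3) (4,4) (4,5) (5,5)] -> total=18

Answer: 18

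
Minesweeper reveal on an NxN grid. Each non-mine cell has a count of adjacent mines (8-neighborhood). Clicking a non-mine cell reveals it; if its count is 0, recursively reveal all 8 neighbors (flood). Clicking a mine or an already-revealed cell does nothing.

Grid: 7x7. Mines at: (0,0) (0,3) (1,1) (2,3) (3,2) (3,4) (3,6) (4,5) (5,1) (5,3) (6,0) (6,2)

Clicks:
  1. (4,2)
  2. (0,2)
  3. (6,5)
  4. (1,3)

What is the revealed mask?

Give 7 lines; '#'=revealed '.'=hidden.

Answer: ..#....
...#...
.......
.......
..#....
....###
....###

Derivation:
Click 1 (4,2) count=3: revealed 1 new [(4,2)] -> total=1
Click 2 (0,2) count=2: revealed 1 new [(0,2)] -> total=2
Click 3 (6,5) count=0: revealed 6 new [(5,4) (5,5) (5,6) (6,4) (6,5) (6,6)] -> total=8
Click 4 (1,3) count=2: revealed 1 new [(1,3)] -> total=9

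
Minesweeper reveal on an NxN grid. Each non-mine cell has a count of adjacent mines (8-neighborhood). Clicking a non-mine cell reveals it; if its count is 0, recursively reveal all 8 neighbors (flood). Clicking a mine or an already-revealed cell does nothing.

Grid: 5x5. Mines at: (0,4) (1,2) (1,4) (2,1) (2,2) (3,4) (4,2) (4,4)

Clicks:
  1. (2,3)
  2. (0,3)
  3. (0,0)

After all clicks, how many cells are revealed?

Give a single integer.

Answer: 6

Derivation:
Click 1 (2,3) count=4: revealed 1 new [(2,3)] -> total=1
Click 2 (0,3) count=3: revealed 1 new [(0,3)] -> total=2
Click 3 (0,0) count=0: revealed 4 new [(0,0) (0,1) (1,0) (1,1)] -> total=6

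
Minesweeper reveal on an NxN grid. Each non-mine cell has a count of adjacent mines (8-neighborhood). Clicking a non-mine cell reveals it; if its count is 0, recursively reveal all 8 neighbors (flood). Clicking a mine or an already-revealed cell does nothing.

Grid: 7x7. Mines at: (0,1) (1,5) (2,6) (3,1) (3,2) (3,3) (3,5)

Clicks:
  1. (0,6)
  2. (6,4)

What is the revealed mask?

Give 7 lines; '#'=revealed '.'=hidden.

Click 1 (0,6) count=1: revealed 1 new [(0,6)] -> total=1
Click 2 (6,4) count=0: revealed 21 new [(4,0) (4,1) (4,2) (4,3) (4,4) (4,5) (4,6) (5,0) (5,1) (5,2) (5,3) (5,4) (5,5) (5,6) (6,0) (6,1) (6,2) (6,3) (6,4) (6,5) (6,6)] -> total=22

Answer: ......#
.......
.......
.......
#######
#######
#######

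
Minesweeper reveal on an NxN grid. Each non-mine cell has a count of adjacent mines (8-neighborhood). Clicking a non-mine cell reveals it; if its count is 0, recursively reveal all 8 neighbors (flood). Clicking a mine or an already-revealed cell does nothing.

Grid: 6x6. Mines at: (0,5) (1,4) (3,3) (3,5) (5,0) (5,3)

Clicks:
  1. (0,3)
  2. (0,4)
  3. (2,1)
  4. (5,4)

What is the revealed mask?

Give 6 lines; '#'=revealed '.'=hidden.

Answer: #####.
####..
####..
###...
###...
....#.

Derivation:
Click 1 (0,3) count=1: revealed 1 new [(0,3)] -> total=1
Click 2 (0,4) count=2: revealed 1 new [(0,4)] -> total=2
Click 3 (2,1) count=0: revealed 17 new [(0,0) (0,1) (0,2) (1,0) (1,1) (1,2) (1,3) (2,0) (2,1) (2,2) (2,3) (3,0) (3,1) (3,2) (4,0) (4,1) (4,2)] -> total=19
Click 4 (5,4) count=1: revealed 1 new [(5,4)] -> total=20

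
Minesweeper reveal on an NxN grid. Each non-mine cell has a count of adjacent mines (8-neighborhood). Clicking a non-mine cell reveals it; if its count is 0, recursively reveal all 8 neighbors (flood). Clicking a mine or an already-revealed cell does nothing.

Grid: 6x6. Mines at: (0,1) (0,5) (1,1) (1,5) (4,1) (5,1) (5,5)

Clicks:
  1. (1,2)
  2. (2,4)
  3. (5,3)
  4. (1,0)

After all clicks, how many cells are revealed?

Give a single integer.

Click 1 (1,2) count=2: revealed 1 new [(1,2)] -> total=1
Click 2 (2,4) count=1: revealed 1 new [(2,4)] -> total=2
Click 3 (5,3) count=0: revealed 19 new [(0,2) (0,3) (0,4) (1,3) (1,4) (2,2) (2,3) (2,5) (3,2) (3,3) (3,4) (3,5) (4,2) (4,3) (4,4) (4,5) (5,2) (5,3) (5,4)] -> total=21
Click 4 (1,0) count=2: revealed 1 new [(1,0)] -> total=22

Answer: 22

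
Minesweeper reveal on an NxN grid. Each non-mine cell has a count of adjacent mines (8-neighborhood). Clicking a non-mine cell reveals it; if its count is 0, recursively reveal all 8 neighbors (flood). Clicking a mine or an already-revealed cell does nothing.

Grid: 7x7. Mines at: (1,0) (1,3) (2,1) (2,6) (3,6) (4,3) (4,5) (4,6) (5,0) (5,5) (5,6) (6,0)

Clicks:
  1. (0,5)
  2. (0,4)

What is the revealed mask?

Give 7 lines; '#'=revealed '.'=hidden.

Click 1 (0,5) count=0: revealed 6 new [(0,4) (0,5) (0,6) (1,4) (1,5) (1,6)] -> total=6
Click 2 (0,4) count=1: revealed 0 new [(none)] -> total=6

Answer: ....###
....###
.......
.......
.......
.......
.......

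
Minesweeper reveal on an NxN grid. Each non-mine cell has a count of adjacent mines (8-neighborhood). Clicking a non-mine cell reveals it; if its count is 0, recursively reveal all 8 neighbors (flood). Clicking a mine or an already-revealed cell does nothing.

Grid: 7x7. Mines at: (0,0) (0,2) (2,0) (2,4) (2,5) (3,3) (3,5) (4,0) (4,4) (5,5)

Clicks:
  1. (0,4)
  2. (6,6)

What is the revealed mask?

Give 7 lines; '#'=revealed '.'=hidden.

Click 1 (0,4) count=0: revealed 8 new [(0,3) (0,4) (0,5) (0,6) (1,3) (1,4) (1,5) (1,6)] -> total=8
Click 2 (6,6) count=1: revealed 1 new [(6,6)] -> total=9

Answer: ...####
...####
.......
.......
.......
.......
......#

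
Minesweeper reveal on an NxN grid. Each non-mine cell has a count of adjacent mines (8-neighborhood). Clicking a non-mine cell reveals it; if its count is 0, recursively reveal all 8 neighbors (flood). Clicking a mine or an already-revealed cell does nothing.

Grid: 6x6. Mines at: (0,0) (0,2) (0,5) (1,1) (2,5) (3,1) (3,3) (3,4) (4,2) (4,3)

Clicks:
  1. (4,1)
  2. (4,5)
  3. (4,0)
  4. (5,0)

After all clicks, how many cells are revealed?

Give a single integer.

Click 1 (4,1) count=2: revealed 1 new [(4,1)] -> total=1
Click 2 (4,5) count=1: revealed 1 new [(4,5)] -> total=2
Click 3 (4,0) count=1: revealed 1 new [(4,0)] -> total=3
Click 4 (5,0) count=0: revealed 2 new [(5,0) (5,1)] -> total=5

Answer: 5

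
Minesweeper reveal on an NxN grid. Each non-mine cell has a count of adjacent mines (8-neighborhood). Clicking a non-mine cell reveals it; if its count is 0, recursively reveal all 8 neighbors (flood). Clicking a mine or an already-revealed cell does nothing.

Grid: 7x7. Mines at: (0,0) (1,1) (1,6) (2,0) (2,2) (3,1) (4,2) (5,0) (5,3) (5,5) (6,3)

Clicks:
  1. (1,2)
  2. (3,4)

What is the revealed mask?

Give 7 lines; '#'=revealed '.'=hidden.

Click 1 (1,2) count=2: revealed 1 new [(1,2)] -> total=1
Click 2 (3,4) count=0: revealed 19 new [(0,2) (0,3) (0,4) (0,5) (1,3) (1,4) (1,5) (2,3) (2,4) (2,5) (2,6) (3,3) (3,4) (3,5) (3,6) (4,3) (4,4) (4,5) (4,6)] -> total=20

Answer: ..####.
..####.
...####
...####
...####
.......
.......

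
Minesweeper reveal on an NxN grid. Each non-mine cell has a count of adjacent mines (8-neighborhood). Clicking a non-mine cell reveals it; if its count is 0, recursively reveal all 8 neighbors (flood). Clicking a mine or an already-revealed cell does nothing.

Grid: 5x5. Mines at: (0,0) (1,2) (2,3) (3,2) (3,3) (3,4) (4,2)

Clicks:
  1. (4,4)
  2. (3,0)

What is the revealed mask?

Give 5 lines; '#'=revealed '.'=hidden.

Click 1 (4,4) count=2: revealed 1 new [(4,4)] -> total=1
Click 2 (3,0) count=0: revealed 8 new [(1,0) (1,1) (2,0) (2,1) (3,0) (3,1) (4,0) (4,1)] -> total=9

Answer: .....
##...
##...
##...
##..#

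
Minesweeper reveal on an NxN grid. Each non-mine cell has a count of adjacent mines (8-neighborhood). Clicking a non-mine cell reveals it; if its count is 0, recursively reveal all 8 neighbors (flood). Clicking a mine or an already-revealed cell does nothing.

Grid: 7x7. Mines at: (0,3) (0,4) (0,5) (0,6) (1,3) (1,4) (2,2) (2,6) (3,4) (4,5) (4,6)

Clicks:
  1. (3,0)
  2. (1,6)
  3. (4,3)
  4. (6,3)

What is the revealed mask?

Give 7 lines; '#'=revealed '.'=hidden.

Click 1 (3,0) count=0: revealed 31 new [(0,0) (0,1) (0,2) (1,0) (1,1) (1,2) (2,0) (2,1) (3,0) (3,1) (3,2) (3,3) (4,0) (4,1) (4,2) (4,3) (4,4) (5,0) (5,1) (5,2) (5,3) (5,4) (5,5) (5,6) (6,0) (6,1) (6,2) (6,3) (6,4) (6,5) (6,6)] -> total=31
Click 2 (1,6) count=3: revealed 1 new [(1,6)] -> total=32
Click 3 (4,3) count=1: revealed 0 new [(none)] -> total=32
Click 4 (6,3) count=0: revealed 0 new [(none)] -> total=32

Answer: ###....
###...#
##.....
####...
#####..
#######
#######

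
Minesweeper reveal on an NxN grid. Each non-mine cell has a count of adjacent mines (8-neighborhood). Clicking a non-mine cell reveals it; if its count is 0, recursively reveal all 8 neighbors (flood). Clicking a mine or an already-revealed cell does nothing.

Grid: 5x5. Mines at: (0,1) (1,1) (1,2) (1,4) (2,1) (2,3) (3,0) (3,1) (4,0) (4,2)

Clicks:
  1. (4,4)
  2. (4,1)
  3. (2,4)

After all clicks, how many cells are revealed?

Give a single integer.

Answer: 6

Derivation:
Click 1 (4,4) count=0: revealed 4 new [(3,3) (3,4) (4,3) (4,4)] -> total=4
Click 2 (4,1) count=4: revealed 1 new [(4,1)] -> total=5
Click 3 (2,4) count=2: revealed 1 new [(2,4)] -> total=6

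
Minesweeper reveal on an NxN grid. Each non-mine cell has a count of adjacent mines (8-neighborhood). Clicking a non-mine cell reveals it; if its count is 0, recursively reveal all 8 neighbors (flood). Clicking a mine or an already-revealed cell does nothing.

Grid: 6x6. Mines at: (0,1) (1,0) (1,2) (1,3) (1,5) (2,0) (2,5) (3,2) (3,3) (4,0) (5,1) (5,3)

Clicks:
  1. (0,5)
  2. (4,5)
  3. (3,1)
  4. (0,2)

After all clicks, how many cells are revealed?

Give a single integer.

Click 1 (0,5) count=1: revealed 1 new [(0,5)] -> total=1
Click 2 (4,5) count=0: revealed 6 new [(3,4) (3,5) (4,4) (4,5) (5,4) (5,5)] -> total=7
Click 3 (3,1) count=3: revealed 1 new [(3,1)] -> total=8
Click 4 (0,2) count=3: revealed 1 new [(0,2)] -> total=9

Answer: 9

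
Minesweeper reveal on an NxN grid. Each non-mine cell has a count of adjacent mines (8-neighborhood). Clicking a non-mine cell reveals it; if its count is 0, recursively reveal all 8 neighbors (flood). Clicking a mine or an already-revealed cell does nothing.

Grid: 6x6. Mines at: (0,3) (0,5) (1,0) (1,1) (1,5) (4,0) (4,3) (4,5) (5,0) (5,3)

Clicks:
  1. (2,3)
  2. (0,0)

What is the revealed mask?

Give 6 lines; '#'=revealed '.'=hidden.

Click 1 (2,3) count=0: revealed 9 new [(1,2) (1,3) (1,4) (2,2) (2,3) (2,4) (3,2) (3,3) (3,4)] -> total=9
Click 2 (0,0) count=2: revealed 1 new [(0,0)] -> total=10

Answer: #.....
..###.
..###.
..###.
......
......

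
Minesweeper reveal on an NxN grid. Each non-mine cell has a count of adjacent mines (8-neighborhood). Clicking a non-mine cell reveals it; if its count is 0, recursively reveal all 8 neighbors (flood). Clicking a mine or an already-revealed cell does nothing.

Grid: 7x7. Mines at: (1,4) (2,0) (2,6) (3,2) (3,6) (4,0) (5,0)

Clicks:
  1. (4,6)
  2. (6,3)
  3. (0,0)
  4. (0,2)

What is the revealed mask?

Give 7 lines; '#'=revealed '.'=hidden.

Click 1 (4,6) count=1: revealed 1 new [(4,6)] -> total=1
Click 2 (6,3) count=0: revealed 23 new [(2,3) (2,4) (2,5) (3,3) (3,4) (3,5) (4,1) (4,2) (4,3) (4,4) (4,5) (5,1) (5,2) (5,3) (5,4) (5,5) (5,6) (6,1) (6,2) (6,3) (6,4) (6,5) (6,6)] -> total=24
Click 3 (0,0) count=0: revealed 10 new [(0,0) (0,1) (0,2) (0,3) (1,0) (1,1) (1,2) (1,3) (2,1) (2,2)] -> total=34
Click 4 (0,2) count=0: revealed 0 new [(none)] -> total=34

Answer: ####...
####...
.#####.
...###.
.######
.######
.######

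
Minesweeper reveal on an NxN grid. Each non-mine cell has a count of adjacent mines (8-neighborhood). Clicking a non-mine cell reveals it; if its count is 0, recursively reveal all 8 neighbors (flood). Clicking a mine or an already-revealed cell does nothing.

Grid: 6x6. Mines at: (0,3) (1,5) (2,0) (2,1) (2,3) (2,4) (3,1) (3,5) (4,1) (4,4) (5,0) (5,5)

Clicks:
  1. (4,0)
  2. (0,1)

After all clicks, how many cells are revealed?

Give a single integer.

Answer: 7

Derivation:
Click 1 (4,0) count=3: revealed 1 new [(4,0)] -> total=1
Click 2 (0,1) count=0: revealed 6 new [(0,0) (0,1) (0,2) (1,0) (1,1) (1,2)] -> total=7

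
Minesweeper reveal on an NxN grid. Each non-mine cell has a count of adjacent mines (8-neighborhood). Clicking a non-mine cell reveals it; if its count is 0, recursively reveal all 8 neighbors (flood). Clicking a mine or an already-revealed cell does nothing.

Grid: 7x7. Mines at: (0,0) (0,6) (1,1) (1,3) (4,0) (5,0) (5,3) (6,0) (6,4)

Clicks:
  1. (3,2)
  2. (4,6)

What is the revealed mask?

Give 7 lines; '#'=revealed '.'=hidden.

Answer: .......
....###
.######
.######
.######
....###
.....##

Derivation:
Click 1 (3,2) count=0: revealed 26 new [(1,4) (1,5) (1,6) (2,1) (2,2) (2,3) (2,4) (2,5) (2,6) (3,1) (3,2) (3,3) (3,4) (3,5) (3,6) (4,1) (4,2) (4,3) (4,4) (4,5) (4,6) (5,4) (5,5) (5,6) (6,5) (6,6)] -> total=26
Click 2 (4,6) count=0: revealed 0 new [(none)] -> total=26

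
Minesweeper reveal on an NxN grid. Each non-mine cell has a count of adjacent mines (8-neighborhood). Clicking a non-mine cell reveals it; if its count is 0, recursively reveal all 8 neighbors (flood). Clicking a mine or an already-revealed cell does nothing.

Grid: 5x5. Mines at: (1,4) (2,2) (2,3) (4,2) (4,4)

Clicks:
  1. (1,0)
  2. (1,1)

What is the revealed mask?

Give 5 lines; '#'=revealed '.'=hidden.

Click 1 (1,0) count=0: revealed 14 new [(0,0) (0,1) (0,2) (0,3) (1,0) (1,1) (1,2) (1,3) (2,0) (2,1) (3,0) (3,1) (4,0) (4,1)] -> total=14
Click 2 (1,1) count=1: revealed 0 new [(none)] -> total=14

Answer: ####.
####.
##...
##...
##...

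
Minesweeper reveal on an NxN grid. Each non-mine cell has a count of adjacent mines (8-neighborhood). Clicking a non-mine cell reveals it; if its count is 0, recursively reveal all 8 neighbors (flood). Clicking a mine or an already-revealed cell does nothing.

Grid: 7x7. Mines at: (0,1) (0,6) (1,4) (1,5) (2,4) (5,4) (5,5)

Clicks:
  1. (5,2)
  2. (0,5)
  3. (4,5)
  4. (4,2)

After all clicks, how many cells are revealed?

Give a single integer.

Click 1 (5,2) count=0: revealed 24 new [(1,0) (1,1) (1,2) (1,3) (2,0) (2,1) (2,2) (2,3) (3,0) (3,1) (3,2) (3,3) (4,0) (4,1) (4,2) (4,3) (5,0) (5,1) (5,2) (5,3) (6,0) (6,1) (6,2) (6,3)] -> total=24
Click 2 (0,5) count=3: revealed 1 new [(0,5)] -> total=25
Click 3 (4,5) count=2: revealed 1 new [(4,5)] -> total=26
Click 4 (4,2) count=0: revealed 0 new [(none)] -> total=26

Answer: 26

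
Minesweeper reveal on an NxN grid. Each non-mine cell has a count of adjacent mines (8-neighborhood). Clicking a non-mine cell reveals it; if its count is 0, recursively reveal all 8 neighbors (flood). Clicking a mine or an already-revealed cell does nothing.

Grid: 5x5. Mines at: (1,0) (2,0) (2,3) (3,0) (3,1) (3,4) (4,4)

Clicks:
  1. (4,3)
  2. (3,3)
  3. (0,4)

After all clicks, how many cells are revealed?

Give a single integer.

Answer: 10

Derivation:
Click 1 (4,3) count=2: revealed 1 new [(4,3)] -> total=1
Click 2 (3,3) count=3: revealed 1 new [(3,3)] -> total=2
Click 3 (0,4) count=0: revealed 8 new [(0,1) (0,2) (0,3) (0,4) (1,1) (1,2) (1,3) (1,4)] -> total=10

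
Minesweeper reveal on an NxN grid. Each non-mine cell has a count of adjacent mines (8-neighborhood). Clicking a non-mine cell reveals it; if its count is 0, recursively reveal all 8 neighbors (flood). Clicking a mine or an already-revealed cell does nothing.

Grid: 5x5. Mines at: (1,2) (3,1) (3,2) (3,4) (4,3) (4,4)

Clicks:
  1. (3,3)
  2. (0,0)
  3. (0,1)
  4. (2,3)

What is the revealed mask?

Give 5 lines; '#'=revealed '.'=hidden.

Answer: ##...
##...
##.#.
...#.
.....

Derivation:
Click 1 (3,3) count=4: revealed 1 new [(3,3)] -> total=1
Click 2 (0,0) count=0: revealed 6 new [(0,0) (0,1) (1,0) (1,1) (2,0) (2,1)] -> total=7
Click 3 (0,1) count=1: revealed 0 new [(none)] -> total=7
Click 4 (2,3) count=3: revealed 1 new [(2,3)] -> total=8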